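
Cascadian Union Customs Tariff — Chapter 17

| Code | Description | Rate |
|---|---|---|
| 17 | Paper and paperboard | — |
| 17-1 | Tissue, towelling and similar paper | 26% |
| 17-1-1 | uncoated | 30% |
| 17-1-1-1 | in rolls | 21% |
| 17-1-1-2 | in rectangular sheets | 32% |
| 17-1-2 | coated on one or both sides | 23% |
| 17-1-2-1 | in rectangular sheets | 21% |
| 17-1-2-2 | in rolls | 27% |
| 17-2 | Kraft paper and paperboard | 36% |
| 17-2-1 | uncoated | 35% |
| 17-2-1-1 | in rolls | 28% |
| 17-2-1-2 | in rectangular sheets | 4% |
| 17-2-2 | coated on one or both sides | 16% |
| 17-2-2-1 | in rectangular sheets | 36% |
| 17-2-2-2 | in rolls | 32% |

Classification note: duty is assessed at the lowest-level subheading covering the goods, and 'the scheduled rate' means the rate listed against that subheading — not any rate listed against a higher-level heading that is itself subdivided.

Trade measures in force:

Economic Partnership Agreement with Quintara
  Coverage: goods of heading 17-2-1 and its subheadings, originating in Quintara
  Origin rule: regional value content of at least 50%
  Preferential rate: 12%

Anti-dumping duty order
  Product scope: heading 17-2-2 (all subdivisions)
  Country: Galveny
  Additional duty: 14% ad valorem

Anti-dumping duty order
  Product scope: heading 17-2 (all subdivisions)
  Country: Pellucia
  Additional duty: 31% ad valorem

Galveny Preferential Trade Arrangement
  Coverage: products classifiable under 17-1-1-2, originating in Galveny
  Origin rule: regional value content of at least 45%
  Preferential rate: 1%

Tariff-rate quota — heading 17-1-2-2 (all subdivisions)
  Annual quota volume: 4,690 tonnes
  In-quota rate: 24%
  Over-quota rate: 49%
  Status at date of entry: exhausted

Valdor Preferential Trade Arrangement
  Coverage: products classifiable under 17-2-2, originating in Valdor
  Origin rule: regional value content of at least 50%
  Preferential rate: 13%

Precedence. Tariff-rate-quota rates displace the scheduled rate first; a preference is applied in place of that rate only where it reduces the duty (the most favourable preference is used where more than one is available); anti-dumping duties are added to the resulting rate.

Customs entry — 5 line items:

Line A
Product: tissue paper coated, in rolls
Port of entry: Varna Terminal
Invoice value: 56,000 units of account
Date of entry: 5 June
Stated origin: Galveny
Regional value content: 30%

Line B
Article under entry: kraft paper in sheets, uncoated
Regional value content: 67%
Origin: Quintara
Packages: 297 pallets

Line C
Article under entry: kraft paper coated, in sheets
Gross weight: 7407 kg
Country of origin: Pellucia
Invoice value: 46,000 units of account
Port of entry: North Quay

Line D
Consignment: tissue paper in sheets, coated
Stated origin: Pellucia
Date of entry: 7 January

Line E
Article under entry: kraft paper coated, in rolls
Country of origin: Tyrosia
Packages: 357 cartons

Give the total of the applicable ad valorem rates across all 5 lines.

173%

Line A: tissue paper → 17-1; coated → 17-1-2; in rolls → 17-1-2-2. Scheduled 27%. quota on 17-1-2-2 exhausted → over-quota 49%; Galveny agreement on 17-1-1-2: 17-1-2-2 not covered. → 49%.
Line B: kraft paper → 17-2; uncoated → 17-2-1; in sheets → 17-2-1-2. Scheduled 4%. Quintara agreement on 17-2-1: RVC ≥ 50% → 12% available; preference 12% not lower than 4% → no reduction. → 4%.
Line C: kraft paper → 17-2; coated → 17-2-2; in sheets → 17-2-2-1. Scheduled 36%. anti-dumping (Pellucia, 17-2): +31%; total 36% + 31% = 67%. → 67%.
Line D: tissue paper → 17-1; coated → 17-1-2; in sheets → 17-1-2-1. Scheduled 21%. No special measure applies. → 21%.
Line E: kraft paper → 17-2; coated → 17-2-2; in rolls → 17-2-2-2. Scheduled 32%. No special measure applies. → 32%.
Sum: 49% + 4% + 67% + 21% + 32% = 173%.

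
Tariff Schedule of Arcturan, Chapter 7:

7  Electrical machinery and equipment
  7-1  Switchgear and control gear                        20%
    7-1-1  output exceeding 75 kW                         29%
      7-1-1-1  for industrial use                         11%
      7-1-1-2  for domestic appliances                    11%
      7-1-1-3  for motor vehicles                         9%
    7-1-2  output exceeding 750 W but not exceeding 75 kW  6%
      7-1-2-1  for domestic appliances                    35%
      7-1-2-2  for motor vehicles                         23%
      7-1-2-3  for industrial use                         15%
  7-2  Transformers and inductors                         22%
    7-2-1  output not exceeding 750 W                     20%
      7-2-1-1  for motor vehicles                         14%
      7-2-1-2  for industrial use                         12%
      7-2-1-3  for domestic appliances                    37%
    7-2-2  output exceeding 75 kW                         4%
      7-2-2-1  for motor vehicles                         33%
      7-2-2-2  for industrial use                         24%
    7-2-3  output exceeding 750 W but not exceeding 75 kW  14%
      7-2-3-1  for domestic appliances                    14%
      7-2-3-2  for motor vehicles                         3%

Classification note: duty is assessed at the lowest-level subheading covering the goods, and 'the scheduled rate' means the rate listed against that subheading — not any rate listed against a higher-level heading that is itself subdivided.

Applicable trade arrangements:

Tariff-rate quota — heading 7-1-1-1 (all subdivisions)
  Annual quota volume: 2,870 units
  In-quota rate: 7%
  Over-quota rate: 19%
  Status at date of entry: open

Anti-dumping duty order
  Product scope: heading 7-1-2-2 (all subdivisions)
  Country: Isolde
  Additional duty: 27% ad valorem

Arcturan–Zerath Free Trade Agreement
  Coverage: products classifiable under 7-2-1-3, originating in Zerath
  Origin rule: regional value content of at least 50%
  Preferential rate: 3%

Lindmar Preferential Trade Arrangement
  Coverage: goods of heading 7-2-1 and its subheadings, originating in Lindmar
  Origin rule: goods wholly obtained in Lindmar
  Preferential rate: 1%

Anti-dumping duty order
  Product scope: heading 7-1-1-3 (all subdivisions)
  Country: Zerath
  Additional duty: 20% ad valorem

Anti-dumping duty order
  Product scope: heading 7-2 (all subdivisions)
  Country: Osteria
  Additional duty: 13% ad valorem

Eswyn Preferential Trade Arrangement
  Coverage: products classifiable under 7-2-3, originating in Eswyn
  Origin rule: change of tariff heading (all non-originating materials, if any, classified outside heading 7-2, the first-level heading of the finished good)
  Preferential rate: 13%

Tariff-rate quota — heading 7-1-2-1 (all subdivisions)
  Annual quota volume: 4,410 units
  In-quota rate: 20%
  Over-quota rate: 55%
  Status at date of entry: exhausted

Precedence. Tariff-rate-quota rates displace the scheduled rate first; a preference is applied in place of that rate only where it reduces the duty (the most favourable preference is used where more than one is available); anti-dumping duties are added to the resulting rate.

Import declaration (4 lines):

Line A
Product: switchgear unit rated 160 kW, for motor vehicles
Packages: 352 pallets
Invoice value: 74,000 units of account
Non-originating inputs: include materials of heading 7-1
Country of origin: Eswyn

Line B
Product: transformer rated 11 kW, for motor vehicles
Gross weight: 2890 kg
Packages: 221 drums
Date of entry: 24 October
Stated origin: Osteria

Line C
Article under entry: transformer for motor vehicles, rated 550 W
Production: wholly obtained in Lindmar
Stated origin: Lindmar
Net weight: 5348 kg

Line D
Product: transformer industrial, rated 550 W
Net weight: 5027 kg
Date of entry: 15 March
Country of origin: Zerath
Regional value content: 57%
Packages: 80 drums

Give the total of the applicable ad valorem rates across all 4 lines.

38%

Line A: switchgear unit → 7-1; rated 160 kW → 7-1-1; for motor vehicles → 7-1-1-3. Scheduled 9%. Eswyn agreement on 7-2-3: 7-1-1-3 not covered. → 9%.
Line B: transformer → 7-2; rated 11 kW → 7-2-3; for motor vehicles → 7-2-3-2. Scheduled 3%. anti-dumping (Osteria, 7-2): +13%; total 3% + 13% = 16%. → 16%.
Line C: transformer → 7-2; rated 550 W → 7-2-1; for motor vehicles → 7-2-1-1. Scheduled 14%. Lindmar agreement on 7-2-1: wholly obtained → 1% available; preferential 1%. → 1%.
Line D: transformer → 7-2; rated 550 W → 7-2-1; industrial → 7-2-1-2. Scheduled 12%. Zerath agreement on 7-2-1-3: 7-2-1-2 not covered. → 12%.
Sum: 9% + 16% + 1% + 12% = 38%.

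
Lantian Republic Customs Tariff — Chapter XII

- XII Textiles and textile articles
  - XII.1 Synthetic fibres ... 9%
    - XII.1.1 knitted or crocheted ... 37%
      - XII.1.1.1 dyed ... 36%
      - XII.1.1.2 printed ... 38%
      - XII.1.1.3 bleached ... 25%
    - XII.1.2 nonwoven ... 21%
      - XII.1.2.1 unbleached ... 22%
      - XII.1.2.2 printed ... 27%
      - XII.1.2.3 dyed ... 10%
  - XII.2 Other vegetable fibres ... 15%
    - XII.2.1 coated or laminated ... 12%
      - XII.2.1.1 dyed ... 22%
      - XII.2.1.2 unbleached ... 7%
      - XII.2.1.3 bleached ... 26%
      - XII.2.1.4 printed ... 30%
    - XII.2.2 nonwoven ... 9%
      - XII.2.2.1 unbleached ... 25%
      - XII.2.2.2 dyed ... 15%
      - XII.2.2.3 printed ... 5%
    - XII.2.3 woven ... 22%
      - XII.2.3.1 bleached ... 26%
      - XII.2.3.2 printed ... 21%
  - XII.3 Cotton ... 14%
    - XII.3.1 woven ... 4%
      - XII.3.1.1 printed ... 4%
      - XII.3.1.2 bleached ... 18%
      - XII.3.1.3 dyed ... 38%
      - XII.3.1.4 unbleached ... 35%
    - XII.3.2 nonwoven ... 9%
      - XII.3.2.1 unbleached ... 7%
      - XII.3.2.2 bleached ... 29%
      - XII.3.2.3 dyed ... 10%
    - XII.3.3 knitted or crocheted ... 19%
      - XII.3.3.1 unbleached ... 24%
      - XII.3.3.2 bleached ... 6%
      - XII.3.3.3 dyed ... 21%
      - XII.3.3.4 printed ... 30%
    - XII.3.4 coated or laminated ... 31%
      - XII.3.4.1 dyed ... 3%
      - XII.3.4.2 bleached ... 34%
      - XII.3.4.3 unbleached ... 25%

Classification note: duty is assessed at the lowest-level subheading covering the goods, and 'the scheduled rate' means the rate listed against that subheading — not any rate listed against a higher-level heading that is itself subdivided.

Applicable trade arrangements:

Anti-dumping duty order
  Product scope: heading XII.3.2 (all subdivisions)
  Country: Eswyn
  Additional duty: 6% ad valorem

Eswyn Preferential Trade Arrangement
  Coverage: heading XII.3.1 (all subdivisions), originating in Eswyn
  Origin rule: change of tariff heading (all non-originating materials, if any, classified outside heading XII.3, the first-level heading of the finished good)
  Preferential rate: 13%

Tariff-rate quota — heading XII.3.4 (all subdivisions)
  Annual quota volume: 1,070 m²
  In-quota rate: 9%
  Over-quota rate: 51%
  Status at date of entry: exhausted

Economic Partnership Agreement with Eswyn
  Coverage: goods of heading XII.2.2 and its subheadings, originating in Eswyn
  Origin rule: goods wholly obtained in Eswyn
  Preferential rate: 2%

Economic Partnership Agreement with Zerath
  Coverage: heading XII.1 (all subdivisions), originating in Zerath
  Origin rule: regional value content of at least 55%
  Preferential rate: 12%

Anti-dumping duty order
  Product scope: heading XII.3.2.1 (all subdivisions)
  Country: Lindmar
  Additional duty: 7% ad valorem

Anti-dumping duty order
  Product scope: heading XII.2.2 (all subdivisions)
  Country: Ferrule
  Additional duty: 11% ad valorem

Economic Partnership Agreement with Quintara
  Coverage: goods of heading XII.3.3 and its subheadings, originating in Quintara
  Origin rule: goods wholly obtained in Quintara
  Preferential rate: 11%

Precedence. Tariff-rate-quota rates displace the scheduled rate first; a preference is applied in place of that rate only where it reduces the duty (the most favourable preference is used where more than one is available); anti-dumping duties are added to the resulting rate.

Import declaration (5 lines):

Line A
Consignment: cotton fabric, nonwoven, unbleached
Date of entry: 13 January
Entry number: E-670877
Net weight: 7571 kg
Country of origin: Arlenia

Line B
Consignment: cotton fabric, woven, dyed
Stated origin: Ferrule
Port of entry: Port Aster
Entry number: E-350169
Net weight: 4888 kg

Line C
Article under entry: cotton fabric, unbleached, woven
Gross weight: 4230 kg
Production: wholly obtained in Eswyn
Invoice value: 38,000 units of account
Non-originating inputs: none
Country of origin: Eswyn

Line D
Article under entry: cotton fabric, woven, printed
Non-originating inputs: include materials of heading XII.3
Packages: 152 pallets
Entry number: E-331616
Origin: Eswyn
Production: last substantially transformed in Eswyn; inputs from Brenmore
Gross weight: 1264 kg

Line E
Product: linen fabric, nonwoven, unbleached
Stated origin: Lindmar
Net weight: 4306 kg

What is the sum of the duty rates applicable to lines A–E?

Line A: cotton → XII.3; nonwoven → XII.3.2; unbleached → XII.3.2.1. Scheduled 7%. No special measure applies. → 7%.
Line B: cotton → XII.3; woven → XII.3.1; dyed → XII.3.1.3. Scheduled 38%. No special measure applies. → 38%.
Line C: cotton → XII.3; woven → XII.3.1; unbleached → XII.3.1.4. Scheduled 35%. Eswyn agreement on XII.3.1: CTH met → 13% available; Eswyn agreement on XII.2.2: XII.3.1.4 not covered; preferential 13%. → 13%.
Line D: cotton → XII.3; woven → XII.3.1; printed → XII.3.1.1. Scheduled 4%. Eswyn agreement on XII.3.1: CTH not met; Eswyn agreement on XII.2.2: XII.3.1.1 not covered. → 4%.
Line E: linen → XII.2; nonwoven → XII.2.2; unbleached → XII.2.2.1. Scheduled 25%. No special measure applies. → 25%.
Sum: 7% + 38% + 13% + 4% + 25% = 87%.

87%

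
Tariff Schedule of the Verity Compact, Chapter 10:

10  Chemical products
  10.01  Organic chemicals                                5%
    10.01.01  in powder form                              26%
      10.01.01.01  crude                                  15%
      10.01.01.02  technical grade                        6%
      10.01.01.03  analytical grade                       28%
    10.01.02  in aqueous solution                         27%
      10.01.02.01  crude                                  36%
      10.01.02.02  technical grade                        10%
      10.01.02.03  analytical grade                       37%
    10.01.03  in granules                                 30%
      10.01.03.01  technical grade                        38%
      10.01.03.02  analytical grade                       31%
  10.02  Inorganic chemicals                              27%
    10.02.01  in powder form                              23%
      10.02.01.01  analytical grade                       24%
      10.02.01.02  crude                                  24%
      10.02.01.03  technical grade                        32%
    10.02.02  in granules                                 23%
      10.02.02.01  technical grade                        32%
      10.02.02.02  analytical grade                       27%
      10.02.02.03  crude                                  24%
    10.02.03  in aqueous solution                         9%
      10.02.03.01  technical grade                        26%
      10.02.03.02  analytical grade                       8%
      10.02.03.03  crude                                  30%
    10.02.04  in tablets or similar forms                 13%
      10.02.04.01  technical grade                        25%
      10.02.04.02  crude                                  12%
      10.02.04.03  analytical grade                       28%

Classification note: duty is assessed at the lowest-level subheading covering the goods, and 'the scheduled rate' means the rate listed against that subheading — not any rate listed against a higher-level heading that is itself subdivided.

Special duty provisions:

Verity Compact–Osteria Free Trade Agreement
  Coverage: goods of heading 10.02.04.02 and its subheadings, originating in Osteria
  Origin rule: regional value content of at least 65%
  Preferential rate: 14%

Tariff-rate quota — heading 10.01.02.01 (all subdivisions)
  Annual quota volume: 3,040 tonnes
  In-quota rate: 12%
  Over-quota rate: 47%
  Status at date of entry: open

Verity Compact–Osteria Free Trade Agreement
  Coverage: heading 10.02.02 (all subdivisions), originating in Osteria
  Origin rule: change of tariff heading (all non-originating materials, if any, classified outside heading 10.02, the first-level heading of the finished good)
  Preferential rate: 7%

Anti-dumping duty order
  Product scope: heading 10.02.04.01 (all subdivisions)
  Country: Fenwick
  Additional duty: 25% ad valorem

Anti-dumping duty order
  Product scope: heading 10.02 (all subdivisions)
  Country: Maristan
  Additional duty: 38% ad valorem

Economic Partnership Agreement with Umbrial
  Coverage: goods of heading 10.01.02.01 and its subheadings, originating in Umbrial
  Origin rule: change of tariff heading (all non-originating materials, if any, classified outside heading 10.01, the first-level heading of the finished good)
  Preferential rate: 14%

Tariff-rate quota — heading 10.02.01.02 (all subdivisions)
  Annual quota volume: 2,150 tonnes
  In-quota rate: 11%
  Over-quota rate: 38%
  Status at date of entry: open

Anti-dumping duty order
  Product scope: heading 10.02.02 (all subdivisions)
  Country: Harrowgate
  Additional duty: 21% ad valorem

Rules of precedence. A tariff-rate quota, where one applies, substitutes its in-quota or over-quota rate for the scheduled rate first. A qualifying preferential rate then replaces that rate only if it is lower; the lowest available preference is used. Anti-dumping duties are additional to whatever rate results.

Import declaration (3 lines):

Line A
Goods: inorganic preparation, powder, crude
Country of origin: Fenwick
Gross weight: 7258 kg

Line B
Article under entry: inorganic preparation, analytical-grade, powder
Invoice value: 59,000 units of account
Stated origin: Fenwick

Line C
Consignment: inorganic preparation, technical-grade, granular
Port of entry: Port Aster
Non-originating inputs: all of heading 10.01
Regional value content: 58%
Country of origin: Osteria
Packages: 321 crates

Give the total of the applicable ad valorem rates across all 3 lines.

Line A: inorganic → 10.02; powder → 10.02.01; crude → 10.02.01.02. Scheduled 24%. quota on 10.02.01.02 open → in-quota 11%. → 11%.
Line B: inorganic → 10.02; powder → 10.02.01; analytical-grade → 10.02.01.01. Scheduled 24%. No special measure applies. → 24%.
Line C: inorganic → 10.02; granular → 10.02.02; technical-grade → 10.02.02.01. Scheduled 32%. Osteria agreement on 10.02.04.02: 10.02.02.01 not covered; Osteria agreement on 10.02.02: CTH met → 7% available; preferential 7%. → 7%.
Sum: 11% + 24% + 7% = 42%.

42%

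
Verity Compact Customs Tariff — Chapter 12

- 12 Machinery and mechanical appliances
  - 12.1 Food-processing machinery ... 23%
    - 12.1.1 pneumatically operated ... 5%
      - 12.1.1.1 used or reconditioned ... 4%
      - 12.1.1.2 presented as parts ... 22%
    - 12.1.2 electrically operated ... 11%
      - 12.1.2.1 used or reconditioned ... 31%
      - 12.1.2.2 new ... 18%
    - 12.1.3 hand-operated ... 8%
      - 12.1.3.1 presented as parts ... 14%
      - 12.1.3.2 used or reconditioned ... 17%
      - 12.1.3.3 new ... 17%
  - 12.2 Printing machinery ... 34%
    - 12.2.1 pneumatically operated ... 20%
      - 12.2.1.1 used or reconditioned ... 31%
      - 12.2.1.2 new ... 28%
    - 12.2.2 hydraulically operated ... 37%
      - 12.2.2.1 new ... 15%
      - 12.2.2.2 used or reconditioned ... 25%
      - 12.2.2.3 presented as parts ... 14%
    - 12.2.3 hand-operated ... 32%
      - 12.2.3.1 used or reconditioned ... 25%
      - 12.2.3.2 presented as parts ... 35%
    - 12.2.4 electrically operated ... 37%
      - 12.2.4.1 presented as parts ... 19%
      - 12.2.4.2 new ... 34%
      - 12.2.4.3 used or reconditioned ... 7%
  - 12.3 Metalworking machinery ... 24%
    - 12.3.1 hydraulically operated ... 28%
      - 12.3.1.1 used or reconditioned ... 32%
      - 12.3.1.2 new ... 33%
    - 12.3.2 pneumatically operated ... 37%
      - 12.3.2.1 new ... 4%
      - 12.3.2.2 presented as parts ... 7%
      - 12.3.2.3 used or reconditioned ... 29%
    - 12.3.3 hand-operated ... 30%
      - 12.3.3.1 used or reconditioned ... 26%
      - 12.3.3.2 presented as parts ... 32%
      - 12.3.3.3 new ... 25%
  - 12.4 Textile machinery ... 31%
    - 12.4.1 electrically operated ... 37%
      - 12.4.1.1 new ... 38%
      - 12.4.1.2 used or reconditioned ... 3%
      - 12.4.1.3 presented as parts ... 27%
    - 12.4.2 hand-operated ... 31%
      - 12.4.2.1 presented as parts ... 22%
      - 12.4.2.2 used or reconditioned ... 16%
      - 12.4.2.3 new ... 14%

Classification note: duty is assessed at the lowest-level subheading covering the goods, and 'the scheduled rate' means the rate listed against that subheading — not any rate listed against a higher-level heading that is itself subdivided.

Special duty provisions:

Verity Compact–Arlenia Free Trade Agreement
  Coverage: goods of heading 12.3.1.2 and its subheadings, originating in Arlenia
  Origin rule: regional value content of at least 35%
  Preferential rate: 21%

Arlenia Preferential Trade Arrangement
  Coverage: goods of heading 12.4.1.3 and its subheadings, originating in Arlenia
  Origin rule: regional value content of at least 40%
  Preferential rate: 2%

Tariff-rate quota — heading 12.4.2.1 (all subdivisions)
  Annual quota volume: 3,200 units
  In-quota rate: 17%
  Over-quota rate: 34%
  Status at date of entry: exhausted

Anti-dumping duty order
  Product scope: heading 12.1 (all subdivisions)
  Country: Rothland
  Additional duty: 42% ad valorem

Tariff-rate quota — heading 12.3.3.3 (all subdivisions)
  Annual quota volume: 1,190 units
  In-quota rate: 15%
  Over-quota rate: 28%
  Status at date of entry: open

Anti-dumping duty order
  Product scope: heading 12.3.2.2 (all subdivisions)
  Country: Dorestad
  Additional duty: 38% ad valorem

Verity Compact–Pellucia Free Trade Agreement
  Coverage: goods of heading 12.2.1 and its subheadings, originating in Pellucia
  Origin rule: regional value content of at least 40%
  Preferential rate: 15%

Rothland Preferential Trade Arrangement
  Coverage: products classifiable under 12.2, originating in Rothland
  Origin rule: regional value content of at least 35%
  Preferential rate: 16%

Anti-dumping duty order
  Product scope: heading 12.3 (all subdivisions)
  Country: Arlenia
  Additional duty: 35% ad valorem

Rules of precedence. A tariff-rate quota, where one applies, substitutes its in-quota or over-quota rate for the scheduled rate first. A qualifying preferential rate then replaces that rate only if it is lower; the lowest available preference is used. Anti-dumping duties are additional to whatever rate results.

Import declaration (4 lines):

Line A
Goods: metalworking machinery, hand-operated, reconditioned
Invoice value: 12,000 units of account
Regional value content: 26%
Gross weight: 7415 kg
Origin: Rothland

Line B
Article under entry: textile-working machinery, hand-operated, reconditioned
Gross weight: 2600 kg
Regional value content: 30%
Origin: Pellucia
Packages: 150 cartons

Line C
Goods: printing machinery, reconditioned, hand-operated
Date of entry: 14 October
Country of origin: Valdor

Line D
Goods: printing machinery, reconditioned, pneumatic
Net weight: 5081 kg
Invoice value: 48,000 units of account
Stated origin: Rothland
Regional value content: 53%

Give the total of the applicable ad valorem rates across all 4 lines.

83%

Line A: metalworking → 12.3; hand-operated → 12.3.3; reconditioned → 12.3.3.1. Scheduled 26%. Rothland agreement on 12.2: 12.3.3.1 not covered. → 26%.
Line B: textile-working → 12.4; hand-operated → 12.4.2; reconditioned → 12.4.2.2. Scheduled 16%. Pellucia agreement on 12.2.1: 12.4.2.2 not covered. → 16%.
Line C: printing → 12.2; hand-operated → 12.2.3; reconditioned → 12.2.3.1. Scheduled 25%. No special measure applies. → 25%.
Line D: printing → 12.2; pneumatic → 12.2.1; reconditioned → 12.2.1.1. Scheduled 31%. Rothland agreement on 12.2: RVC ≥ 35% → 16% available; preferential 16%. → 16%.
Sum: 26% + 16% + 25% + 16% = 83%.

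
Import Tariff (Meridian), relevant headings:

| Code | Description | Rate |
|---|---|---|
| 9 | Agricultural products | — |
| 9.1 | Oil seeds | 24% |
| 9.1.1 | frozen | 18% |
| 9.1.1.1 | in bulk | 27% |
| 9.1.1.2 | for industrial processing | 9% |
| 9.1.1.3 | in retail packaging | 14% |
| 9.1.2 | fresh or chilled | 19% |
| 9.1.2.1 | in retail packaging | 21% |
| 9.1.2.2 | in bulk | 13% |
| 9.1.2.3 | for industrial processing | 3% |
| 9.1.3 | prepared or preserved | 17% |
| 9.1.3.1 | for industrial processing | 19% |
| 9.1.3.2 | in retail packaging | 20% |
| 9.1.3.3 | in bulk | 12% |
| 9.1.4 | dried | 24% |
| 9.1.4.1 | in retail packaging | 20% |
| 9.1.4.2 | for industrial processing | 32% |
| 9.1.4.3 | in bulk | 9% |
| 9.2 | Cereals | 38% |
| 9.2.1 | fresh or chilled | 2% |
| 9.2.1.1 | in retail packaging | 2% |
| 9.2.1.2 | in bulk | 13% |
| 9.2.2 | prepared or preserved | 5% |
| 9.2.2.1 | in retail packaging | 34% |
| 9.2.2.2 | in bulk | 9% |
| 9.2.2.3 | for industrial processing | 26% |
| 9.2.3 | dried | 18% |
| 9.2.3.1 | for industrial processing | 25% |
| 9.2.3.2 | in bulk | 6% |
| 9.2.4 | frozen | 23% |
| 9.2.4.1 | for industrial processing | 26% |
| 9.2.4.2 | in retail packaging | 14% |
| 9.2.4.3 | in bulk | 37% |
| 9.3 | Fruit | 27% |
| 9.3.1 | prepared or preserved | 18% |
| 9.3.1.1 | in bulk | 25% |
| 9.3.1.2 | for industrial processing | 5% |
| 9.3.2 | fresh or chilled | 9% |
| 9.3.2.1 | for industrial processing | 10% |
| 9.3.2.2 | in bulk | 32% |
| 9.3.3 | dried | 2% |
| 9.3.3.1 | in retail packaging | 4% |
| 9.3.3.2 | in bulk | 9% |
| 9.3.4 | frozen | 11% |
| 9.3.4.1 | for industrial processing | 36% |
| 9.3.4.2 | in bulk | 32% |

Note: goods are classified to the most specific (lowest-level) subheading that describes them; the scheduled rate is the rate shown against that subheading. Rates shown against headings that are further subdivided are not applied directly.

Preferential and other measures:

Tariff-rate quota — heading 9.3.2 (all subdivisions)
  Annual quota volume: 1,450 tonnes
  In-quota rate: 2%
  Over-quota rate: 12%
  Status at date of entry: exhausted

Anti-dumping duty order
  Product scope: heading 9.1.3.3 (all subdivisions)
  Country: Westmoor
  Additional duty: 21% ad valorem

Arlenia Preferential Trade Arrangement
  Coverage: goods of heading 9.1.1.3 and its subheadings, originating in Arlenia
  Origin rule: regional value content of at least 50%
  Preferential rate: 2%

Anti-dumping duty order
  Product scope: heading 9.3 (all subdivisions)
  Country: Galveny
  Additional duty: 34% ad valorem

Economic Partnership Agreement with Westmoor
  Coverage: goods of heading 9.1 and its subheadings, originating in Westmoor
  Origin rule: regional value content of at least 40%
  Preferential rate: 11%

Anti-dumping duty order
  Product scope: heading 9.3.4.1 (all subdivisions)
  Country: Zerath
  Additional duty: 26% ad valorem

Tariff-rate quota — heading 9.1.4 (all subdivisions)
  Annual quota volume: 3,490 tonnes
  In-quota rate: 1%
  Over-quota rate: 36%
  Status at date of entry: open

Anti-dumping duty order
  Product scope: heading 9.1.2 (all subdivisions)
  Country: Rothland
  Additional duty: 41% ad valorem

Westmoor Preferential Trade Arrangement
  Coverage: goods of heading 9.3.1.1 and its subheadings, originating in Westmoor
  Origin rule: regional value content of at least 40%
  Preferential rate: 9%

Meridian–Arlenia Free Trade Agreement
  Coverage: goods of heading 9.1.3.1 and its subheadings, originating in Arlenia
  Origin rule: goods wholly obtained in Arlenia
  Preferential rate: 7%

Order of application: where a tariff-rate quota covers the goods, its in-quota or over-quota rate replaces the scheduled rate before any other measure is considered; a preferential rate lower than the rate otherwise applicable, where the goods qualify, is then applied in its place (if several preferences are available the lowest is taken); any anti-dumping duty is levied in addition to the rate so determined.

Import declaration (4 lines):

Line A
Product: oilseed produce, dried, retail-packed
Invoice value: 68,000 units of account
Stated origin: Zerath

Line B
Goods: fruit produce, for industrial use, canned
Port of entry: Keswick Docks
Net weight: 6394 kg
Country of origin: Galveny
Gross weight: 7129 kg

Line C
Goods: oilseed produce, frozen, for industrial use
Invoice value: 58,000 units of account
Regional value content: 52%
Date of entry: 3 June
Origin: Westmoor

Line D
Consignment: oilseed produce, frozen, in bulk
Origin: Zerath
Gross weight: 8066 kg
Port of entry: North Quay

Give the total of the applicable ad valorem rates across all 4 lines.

Line A: oilseed → 9.1; dried → 9.1.4; retail-packed → 9.1.4.1. Scheduled 20%. quota on 9.1.4 open → in-quota 1%. → 1%.
Line B: fruit → 9.3; canned → 9.3.1; for industrial use → 9.3.1.2. Scheduled 5%. anti-dumping (Galveny, 9.3): +34%; total 5% + 34% = 39%. → 39%.
Line C: oilseed → 9.1; frozen → 9.1.1; for industrial use → 9.1.1.2. Scheduled 9%. Westmoor agreement on 9.1: RVC ≥ 40% → 11% available; Westmoor agreement on 9.3.1.1: 9.1.1.2 not covered; preference 11% not lower than 9% → no reduction. → 9%.
Line D: oilseed → 9.1; frozen → 9.1.1; in bulk → 9.1.1.1. Scheduled 27%. No special measure applies. → 27%.
Sum: 1% + 39% + 9% + 27% = 76%.

76%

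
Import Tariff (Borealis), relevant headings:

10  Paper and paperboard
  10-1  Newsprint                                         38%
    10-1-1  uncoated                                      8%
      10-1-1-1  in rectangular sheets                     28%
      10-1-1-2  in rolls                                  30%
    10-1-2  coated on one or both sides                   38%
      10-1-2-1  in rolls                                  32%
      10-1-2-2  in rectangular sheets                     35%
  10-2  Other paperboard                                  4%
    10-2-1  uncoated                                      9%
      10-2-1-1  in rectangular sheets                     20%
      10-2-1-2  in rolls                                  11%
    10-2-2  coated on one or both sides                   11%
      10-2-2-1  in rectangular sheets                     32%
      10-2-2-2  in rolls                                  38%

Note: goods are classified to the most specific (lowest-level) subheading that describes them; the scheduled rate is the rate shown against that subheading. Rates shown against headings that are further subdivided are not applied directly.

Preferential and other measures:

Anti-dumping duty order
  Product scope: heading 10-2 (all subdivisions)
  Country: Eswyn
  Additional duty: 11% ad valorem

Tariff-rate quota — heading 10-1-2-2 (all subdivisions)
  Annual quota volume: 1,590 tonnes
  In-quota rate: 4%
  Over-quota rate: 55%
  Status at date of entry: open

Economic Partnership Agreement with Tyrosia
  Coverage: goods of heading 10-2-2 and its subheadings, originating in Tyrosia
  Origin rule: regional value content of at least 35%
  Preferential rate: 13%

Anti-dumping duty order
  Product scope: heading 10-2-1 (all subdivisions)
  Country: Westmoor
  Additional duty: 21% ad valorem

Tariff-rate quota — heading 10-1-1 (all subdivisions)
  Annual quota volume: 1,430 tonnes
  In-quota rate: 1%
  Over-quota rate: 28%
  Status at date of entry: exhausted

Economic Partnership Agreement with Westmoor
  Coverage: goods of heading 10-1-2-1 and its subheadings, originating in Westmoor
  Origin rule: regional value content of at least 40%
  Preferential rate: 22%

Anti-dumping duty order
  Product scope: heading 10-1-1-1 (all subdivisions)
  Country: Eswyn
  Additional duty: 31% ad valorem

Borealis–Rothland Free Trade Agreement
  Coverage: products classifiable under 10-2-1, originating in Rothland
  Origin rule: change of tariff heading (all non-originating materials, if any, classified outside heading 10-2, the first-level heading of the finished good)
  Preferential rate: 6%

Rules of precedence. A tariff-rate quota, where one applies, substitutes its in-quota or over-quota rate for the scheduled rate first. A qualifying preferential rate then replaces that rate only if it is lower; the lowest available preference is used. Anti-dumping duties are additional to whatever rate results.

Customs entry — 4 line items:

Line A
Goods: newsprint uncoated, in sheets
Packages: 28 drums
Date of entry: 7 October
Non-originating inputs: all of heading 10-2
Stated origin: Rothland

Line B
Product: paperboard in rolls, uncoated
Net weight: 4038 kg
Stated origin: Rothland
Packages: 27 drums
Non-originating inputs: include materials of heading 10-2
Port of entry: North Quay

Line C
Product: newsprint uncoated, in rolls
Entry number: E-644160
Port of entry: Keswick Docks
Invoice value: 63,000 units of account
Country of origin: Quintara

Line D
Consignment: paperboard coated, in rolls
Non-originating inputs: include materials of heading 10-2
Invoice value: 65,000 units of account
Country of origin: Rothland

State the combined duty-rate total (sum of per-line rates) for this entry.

105%

Line A: newsprint → 10-1; uncoated → 10-1-1; in sheets → 10-1-1-1. Scheduled 28%. quota on 10-1-1 exhausted → over-quota 28%; Rothland agreement on 10-2-1: 10-1-1-1 not covered. → 28%.
Line B: paperboard → 10-2; uncoated → 10-2-1; in rolls → 10-2-1-2. Scheduled 11%. Rothland agreement on 10-2-1: CTH not met. → 11%.
Line C: newsprint → 10-1; uncoated → 10-1-1; in rolls → 10-1-1-2. Scheduled 30%. quota on 10-1-1 exhausted → over-quota 28%. → 28%.
Line D: paperboard → 10-2; coated → 10-2-2; in rolls → 10-2-2-2. Scheduled 38%. Rothland agreement on 10-2-1: 10-2-2-2 not covered. → 38%.
Sum: 28% + 11% + 28% + 38% = 105%.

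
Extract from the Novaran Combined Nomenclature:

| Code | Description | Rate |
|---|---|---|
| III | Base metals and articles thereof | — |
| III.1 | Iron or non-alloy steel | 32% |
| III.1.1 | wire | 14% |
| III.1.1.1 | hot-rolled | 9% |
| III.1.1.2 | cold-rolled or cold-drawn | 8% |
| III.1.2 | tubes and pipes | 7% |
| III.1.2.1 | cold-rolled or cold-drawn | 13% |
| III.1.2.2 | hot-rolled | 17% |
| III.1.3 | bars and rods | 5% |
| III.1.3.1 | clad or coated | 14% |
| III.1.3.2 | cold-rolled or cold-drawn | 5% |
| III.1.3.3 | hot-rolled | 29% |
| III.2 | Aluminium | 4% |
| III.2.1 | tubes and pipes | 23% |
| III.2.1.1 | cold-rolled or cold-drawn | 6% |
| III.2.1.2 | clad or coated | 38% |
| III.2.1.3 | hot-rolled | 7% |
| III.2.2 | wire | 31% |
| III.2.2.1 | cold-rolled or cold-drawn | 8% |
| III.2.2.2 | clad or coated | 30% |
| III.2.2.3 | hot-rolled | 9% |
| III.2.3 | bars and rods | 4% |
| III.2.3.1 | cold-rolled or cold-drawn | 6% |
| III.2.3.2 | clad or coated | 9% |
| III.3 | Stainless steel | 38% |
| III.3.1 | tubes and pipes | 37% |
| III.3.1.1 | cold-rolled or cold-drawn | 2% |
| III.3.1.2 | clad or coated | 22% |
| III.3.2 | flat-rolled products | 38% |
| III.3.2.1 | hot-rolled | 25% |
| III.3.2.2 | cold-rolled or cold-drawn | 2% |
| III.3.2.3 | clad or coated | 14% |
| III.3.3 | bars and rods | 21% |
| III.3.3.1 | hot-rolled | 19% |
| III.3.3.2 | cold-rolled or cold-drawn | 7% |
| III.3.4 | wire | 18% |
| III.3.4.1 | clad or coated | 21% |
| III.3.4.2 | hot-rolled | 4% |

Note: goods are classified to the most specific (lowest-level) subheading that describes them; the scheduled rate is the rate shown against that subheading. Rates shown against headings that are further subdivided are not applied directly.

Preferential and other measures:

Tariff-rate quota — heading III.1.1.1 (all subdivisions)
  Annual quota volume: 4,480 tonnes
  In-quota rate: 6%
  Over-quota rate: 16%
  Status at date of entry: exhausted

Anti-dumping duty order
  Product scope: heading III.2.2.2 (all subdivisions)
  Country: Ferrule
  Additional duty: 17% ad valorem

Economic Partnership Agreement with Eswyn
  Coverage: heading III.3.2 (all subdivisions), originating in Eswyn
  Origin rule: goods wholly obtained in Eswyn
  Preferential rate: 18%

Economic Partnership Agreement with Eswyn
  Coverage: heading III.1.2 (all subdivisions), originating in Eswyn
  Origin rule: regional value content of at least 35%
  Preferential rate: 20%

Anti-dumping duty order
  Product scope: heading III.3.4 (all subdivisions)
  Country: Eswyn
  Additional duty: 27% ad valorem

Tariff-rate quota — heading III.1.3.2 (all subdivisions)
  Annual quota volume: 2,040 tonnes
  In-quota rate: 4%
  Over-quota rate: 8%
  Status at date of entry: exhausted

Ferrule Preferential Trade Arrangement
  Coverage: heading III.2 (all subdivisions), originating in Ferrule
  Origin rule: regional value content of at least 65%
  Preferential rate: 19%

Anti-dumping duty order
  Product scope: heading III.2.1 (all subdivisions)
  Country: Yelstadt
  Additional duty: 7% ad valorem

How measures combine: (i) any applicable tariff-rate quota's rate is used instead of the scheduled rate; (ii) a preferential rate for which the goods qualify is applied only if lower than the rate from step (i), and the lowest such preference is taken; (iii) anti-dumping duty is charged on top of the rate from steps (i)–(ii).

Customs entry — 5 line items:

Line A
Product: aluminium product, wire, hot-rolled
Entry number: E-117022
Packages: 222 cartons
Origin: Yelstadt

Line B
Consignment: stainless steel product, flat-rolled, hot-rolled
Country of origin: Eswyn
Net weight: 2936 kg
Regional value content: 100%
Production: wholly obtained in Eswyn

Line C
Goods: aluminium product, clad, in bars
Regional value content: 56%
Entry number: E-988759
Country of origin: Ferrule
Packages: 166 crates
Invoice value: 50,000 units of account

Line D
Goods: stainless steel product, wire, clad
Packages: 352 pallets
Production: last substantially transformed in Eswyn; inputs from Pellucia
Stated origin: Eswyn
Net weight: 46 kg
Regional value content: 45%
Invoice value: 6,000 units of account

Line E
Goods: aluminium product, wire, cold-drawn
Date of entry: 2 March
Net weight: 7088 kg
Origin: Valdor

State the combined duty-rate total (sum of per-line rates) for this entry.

92%

Line A: aluminium → III.2; wire → III.2.2; hot-rolled → III.2.2.3. Scheduled 9%. No special measure applies. → 9%.
Line B: stainless steel → III.3; flat-rolled → III.3.2; hot-rolled → III.3.2.1. Scheduled 25%. Eswyn agreement on III.3.2: wholly obtained → 18% available; Eswyn agreement on III.1.2: III.3.2.1 not covered; preferential 18%. → 18%.
Line C: aluminium → III.2; in bars → III.2.3; clad → III.2.3.2. Scheduled 9%. Ferrule agreement on III.2: RVC < 65%. → 9%.
Line D: stainless steel → III.3; wire → III.3.4; clad → III.3.4.1. Scheduled 21%. Eswyn agreement on III.3.2: III.3.4.1 not covered; Eswyn agreement on III.1.2: III.3.4.1 not covered; anti-dumping (Eswyn, III.3.4): +27%; total 21% + 27% = 48%. → 48%.
Line E: aluminium → III.2; wire → III.2.2; cold-drawn → III.2.2.1. Scheduled 8%. No special measure applies. → 8%.
Sum: 9% + 18% + 9% + 48% + 8% = 92%.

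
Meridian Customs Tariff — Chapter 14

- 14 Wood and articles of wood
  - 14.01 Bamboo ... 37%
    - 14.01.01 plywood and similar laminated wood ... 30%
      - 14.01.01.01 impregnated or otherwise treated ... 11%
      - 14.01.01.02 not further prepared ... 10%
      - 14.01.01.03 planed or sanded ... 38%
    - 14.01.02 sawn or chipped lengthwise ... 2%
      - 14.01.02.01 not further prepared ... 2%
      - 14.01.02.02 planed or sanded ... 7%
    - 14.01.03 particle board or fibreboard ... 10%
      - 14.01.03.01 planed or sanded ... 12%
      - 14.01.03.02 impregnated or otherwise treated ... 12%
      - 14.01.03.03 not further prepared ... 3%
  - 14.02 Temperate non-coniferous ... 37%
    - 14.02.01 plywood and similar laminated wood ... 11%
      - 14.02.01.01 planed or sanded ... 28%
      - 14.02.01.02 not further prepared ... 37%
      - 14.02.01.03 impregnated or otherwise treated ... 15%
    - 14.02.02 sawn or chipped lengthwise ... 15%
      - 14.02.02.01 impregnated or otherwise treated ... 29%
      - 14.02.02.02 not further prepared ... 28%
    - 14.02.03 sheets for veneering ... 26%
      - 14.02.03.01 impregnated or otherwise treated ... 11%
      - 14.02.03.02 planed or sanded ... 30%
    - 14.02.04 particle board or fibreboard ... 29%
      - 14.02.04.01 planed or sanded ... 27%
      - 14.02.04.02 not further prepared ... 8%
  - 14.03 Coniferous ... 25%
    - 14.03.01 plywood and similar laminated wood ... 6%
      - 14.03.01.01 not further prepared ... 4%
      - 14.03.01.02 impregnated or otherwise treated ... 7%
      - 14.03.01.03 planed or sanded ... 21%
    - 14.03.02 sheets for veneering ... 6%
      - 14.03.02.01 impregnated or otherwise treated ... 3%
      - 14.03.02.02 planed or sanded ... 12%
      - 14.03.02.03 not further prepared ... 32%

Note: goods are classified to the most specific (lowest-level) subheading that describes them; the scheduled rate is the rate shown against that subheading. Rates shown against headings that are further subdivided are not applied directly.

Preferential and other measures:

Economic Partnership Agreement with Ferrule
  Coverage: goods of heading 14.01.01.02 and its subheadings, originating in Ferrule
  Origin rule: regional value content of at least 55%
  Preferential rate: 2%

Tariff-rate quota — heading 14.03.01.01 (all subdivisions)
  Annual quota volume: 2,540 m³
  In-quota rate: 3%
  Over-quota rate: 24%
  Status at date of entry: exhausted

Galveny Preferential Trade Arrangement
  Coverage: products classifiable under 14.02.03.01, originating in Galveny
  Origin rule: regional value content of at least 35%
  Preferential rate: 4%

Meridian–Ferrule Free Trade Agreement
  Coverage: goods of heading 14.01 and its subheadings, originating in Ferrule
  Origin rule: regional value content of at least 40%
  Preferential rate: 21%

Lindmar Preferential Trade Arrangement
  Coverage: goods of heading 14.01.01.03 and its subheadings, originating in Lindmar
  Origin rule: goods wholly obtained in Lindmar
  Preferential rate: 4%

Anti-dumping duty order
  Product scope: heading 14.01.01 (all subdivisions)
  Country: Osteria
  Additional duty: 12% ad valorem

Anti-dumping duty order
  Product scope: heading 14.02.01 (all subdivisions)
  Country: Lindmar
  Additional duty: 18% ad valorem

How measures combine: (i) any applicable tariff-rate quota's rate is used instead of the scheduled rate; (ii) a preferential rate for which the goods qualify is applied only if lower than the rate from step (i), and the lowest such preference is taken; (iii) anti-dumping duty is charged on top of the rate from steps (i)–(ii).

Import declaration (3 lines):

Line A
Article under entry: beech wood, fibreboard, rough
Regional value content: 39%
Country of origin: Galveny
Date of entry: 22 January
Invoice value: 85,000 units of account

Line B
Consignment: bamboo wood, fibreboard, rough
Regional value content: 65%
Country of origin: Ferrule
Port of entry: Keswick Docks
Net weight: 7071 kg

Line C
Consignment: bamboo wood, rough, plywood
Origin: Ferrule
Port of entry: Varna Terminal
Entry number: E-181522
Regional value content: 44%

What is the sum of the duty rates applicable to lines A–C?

21%

Line A: beech → 14.02; fibreboard → 14.02.04; rough → 14.02.04.02. Scheduled 8%. Galveny agreement on 14.02.03.01: 14.02.04.02 not covered. → 8%.
Line B: bamboo → 14.01; fibreboard → 14.01.03; rough → 14.01.03.03. Scheduled 3%. Ferrule agreement on 14.01.01.02: 14.01.03.03 not covered; Ferrule agreement on 14.01: RVC ≥ 40% → 21% available; preference 21% not lower than 3% → no reduction. → 3%.
Line C: bamboo → 14.01; plywood → 14.01.01; rough → 14.01.01.02. Scheduled 10%. Ferrule agreement on 14.01.01.02: RVC < 55%; Ferrule agreement on 14.01: RVC ≥ 40% → 21% available; preference 21% not lower than 10% → no reduction. → 10%.
Sum: 8% + 3% + 10% = 21%.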